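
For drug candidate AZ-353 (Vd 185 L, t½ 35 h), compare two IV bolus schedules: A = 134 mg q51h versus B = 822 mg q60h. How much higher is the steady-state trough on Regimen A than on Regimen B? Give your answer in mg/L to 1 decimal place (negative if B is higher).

-1.5 mg/L

Regimen A: f = (1/2)^(51/35) ≈ 0.3642; Cmin,ss = (134/185)·f/(1−f) ≈ 0.415 mg/L.
Regimen B: f = (1/2)^(60/35) ≈ 0.3048; Cmin,ss = (822/185)·f/(1−f) ≈ 1.948 mg/L.
Difference ≈ 0.415 − 1.948 ≈ -1.533 mg/L.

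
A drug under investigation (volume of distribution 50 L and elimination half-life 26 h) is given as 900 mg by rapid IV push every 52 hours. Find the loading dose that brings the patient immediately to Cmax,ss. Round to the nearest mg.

1200 mg

f = (1/2)^(52/26) ≈ 0.250000; accumulation ratio R = 1/(1−f) ≈ 1.33333.
Loading dose to hit Cmax,ss on first dose: D_load = D_maint·R ≈ 900 × 1.33333 ≈ 1200.00 mg.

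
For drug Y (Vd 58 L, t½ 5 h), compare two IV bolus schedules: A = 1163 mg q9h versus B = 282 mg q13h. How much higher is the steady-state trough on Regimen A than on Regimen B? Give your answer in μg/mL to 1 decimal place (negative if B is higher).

7.1 μg/mL

Regimen A: f = (1/2)^(9/5) ≈ 0.2872; Cmin,ss = (1163/58)·f/(1−f) ≈ 8.079 μg/mL.
Regimen B: f = (1/2)^(13/5) ≈ 0.1649; Cmin,ss = (282/58)·f/(1−f) ≈ 0.960 μg/mL.
Difference ≈ 8.079 − 0.960 ≈ 7.119 μg/mL.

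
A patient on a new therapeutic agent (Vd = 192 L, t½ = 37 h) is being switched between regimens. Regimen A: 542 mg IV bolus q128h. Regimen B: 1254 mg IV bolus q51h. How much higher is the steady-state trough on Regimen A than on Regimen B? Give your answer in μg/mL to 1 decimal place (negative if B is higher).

-3.8 μg/mL

Regimen A: f = (1/2)^(128/37) ≈ 0.0909; Cmin,ss = (542/192)·f/(1−f) ≈ 0.282 μg/mL.
Regimen B: f = (1/2)^(51/37) ≈ 0.3847; Cmin,ss = (1254/192)·f/(1−f) ≈ 4.083 μg/mL.
Difference ≈ 0.282 − 4.083 ≈ -3.801 μg/mL.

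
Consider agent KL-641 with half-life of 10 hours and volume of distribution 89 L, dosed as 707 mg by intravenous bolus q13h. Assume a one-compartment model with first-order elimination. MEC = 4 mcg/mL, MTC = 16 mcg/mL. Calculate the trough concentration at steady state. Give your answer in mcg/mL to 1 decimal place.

5.4 mcg/mL

k = ln2/t½ = ln2/10 ≈ 0.069315 h⁻¹; fraction remaining f = e^(−kτ) = e^(−0.069315×13) ≈ 0.4061.
Single-dose peak C₀ = D/Vd = 707/89 ≈ 7.944 mcg/mL.
Steady-state trough Cmin,ss = C₀·f/(1−f) ≈ 7.944 × 0.4061/0.5939 ≈ 5.432 mcg/mL.
Trough 5.4 mcg/mL vs MEC 4 mcg/mL: adequate.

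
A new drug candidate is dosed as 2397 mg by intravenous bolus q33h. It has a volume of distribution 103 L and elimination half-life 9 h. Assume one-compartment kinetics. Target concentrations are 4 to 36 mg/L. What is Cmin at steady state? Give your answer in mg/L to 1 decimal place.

2.0 mg/L

k = ln2/t½ = ln2/9 ≈ 0.077016 h⁻¹; fraction remaining f = e^(−kτ) = e^(−0.077016×33) ≈ 0.0787.
Accumulation ratio R = 1/(1 − f) ≈ 1/0.9213 ≈ 1.0854.
Single-dose peak C₀ = D/Vd = 2397/103 ≈ 23.272 mg/L.
Cmax,ss = C₀/(1 − f) ≈ 23.272/0.9213 ≈ 25.260 mg/L.
Steady-state trough Cmin,ss = Cmax,ss·f ≈ 25.260 × 0.0787 ≈ 1.988 mg/L.
Trough 2.0 mg/L vs MEC 4 mg/L: subtherapeutic.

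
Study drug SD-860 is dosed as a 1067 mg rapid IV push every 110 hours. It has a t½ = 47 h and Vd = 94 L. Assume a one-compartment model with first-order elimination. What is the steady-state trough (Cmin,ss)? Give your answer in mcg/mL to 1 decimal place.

τ/t½ = 110/47 ≈ 2.3404, so fraction remaining f = (1/2)^(110/47) ≈ 0.1975.
Accumulation ratio R = 1/(1 − f) ≈ 1/0.8025 ≈ 1.2461.
Single-dose peak C₀ = D/Vd = 1067/94 ≈ 11.351 mcg/mL.
Cmax,ss = C₀/(1 − f) ≈ 11.351/0.8025 ≈ 14.145 mcg/mL.
Steady-state trough Cmin,ss = Cmax,ss·f ≈ 14.145 × 0.1975 ≈ 2.794 mcg/mL.

2.8 mcg/mL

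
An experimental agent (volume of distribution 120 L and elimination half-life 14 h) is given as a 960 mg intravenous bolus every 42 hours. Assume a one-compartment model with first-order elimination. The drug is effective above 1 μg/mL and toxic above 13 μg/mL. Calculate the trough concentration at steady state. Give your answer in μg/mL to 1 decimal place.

The dosing interval is 3 half-lives, so f = 2^(−3) = 0.125.
At steady state, R = 1/(1 − 0.125) = 8/7.
Single-dose peak C₀ = D/Vd = 960/120 = 8 μg/mL.
Steady-state peak Cmax,ss = C₀·R = 8 × 8/7 ≈ 9.143 μg/mL.
Steady-state trough Cmin,ss = Cmax,ss·f ≈ 9.143 × 0.125 ≈ 1.143 μg/mL.
Trough 1.1 μg/mL vs MEC 1 μg/mL: adequate.

1.1 μg/mL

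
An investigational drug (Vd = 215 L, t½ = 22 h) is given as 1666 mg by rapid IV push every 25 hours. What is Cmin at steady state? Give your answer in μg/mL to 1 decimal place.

k = ln2/t½ = ln2/22 ≈ 0.031507 h⁻¹; fraction remaining f = e^(−kτ) = e^(−0.031507×25) ≈ 0.4549.
Accumulation ratio R = 1/(1 − f) ≈ 1/0.5451 ≈ 1.8345.
Each bolus raises the concentration by D/Vd = 1666/215 ≈ 7.749 μg/mL.
Steady-state peak Cmax,ss = C₀·R ≈ 7.749 × 1.8345 ≈ 14.216 μg/mL.
Steady-state trough Cmin,ss = Cmax,ss·f ≈ 14.216 × 0.4549 ≈ 6.467 μg/mL.

6.5 μg/mL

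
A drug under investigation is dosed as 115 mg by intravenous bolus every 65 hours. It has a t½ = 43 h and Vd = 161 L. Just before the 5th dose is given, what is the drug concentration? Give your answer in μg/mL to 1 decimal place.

f = (1/2)^(τ/t½) = (1/2)^(65/43) ≈ 0.3507.
C₀ = D/Vd = 115/161 ≈ 0.714 μg/mL.
Before the 5th dose, 4 doses have been given. Superposition: Cmin = C₀·(f + f² + … + f^4).
≈ 0.714 × (0.3507 + 0.1230 + 0.0431 + 0.0151) ≈ 0.714 × 0.5319 ≈ 0.380 μg/mL.

0.4 μg/mL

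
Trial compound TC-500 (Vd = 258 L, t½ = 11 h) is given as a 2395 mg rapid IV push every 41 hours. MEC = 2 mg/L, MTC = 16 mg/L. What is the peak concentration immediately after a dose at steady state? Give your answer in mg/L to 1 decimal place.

10.0 mg/L

τ/t½ = 41/11 ≈ 3.7273, so fraction remaining f = (1/2)^(41/11) ≈ 0.0755.
At steady state, accumulation factor R = 1/(1 − e^(−kτ)) ≈ 1.0817.
Each bolus raises the concentration by D/Vd = 2395/258 ≈ 9.283 mg/L.
Steady-state peak Cmax,ss = C₀·R ≈ 9.283 × 1.0817 ≈ 10.041 mg/L.
Peak 10.0 mg/L vs MTC 16 mg/L: below toxic threshold.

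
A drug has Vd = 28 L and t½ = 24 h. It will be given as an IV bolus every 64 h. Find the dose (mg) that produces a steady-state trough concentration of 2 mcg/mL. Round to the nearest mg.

τ/t½ = 64/24 ≈ 2.6667, so f = (1/2)^(64/24) ≈ 0.157490.
Cmin,ss = (D/Vd)·f/(1−f), so D = Cmin,ss·Vd·(1−f)/f.
D = 2 × 28 × (1−f)/f ≈ 2 × 28 × 5.34961 ≈ 299.58 mg.

300 mg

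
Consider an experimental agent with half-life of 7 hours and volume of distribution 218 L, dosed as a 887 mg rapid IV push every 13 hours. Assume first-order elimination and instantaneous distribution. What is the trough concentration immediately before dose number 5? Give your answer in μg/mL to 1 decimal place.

f = (1/2)^(τ/t½) = (1/2)^(13/7) ≈ 0.2760.
C₀ = D/Vd = 887/218 ≈ 4.069 μg/mL.
Before the 5th dose, 4 doses have been given. Superposition: Cmin = C₀·(f + f² + … + f^4).
≈ 4.069 × (0.2760 + 0.0762 + 0.0210 + 0.0058) ≈ 4.069 × 0.3790 ≈ 1.542 μg/mL.

1.5 μg/mL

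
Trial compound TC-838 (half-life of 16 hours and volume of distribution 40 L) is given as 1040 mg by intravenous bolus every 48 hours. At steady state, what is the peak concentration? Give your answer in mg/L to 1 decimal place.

The dosing interval is 3 half-lives, so f = 2^(−3) = 0.125.
Accumulation ratio R = 1/(1 − f) = 1/0.875 = 8/7.
Single-dose peak C₀ = D/Vd = 1040/40 = 26 mg/L.
Steady-state peak Cmax,ss = C₀·R = 26 × 8/7 ≈ 29.714 mg/L.

29.7 mg/L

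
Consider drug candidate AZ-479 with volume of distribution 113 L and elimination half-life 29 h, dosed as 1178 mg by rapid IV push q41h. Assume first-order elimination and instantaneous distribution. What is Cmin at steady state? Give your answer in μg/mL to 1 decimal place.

6.3 μg/mL

k = ln2/t½ = ln2/29 ≈ 0.023902 h⁻¹; fraction remaining f = e^(−kτ) = e^(−0.023902×41) ≈ 0.3753.
Accumulation ratio R = 1/(1 − f) ≈ 1/0.6247 ≈ 1.6008.
Each bolus raises the concentration by D/Vd = 1178/113 ≈ 10.425 μg/mL.
Steady-state peak Cmax,ss = C₀·R ≈ 10.425 × 1.6008 ≈ 16.688 μg/mL.
Steady-state trough Cmin,ss = Cmax,ss·f ≈ 16.688 × 0.3753 ≈ 6.263 μg/mL.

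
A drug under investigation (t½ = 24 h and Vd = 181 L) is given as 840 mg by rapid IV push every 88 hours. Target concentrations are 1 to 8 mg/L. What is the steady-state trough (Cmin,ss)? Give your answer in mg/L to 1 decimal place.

0.4 mg/L

k = ln2/t½ = ln2/24 ≈ 0.028881 h⁻¹; fraction remaining f = e^(−kτ) = e^(−0.028881×88) ≈ 0.0787.
Accumulation ratio R = 1/(1 − f) ≈ 1/0.9213 ≈ 1.0854.
Single-dose peak C₀ = D/Vd = 840/181 ≈ 4.641 mg/L.
Cmax,ss = C₀/(1 − f) ≈ 4.641/0.9213 ≈ 5.037 mg/L.
Steady-state trough Cmin,ss = Cmax,ss·f ≈ 5.037 × 0.0787 ≈ 0.396 mg/L.
Trough 0.4 mg/L vs MEC 1 mg/L: subtherapeutic.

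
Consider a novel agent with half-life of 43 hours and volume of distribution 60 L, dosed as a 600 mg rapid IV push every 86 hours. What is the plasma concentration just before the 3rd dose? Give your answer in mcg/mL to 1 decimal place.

3.1 mcg/mL

f = (1/2)^(τ/t½) = (1/2)^(86/43) ≈ 0.2500.
C₀ = D/Vd = 600/60 ≈ 10.000 mcg/mL.
Before the 3rd dose, 2 doses have been given. Superposition: Cmin = C₀·(f + f²).
≈ 10.000 × (0.2500 + 0.0625) ≈ 10.000 × 0.3125 ≈ 3.125 mcg/mL.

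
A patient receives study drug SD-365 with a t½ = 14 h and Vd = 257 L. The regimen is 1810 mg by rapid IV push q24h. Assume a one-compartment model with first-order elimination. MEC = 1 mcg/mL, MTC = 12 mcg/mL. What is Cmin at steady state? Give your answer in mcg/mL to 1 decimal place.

3.1 mcg/mL

Over one 24-h interval, 24/14 ≈ 1.7143 half-lives elapse, leaving f ≈ 0.3048 of each dose.
Single-dose peak C₀ = D/Vd = 1810/257 ≈ 7.043 mcg/mL.
Steady-state trough Cmin,ss = C₀·f/(1−f) ≈ 7.043 × 0.3048/0.6952 ≈ 3.088 mcg/mL.
Trough 3.1 mcg/mL vs MEC 1 mcg/mL: adequate.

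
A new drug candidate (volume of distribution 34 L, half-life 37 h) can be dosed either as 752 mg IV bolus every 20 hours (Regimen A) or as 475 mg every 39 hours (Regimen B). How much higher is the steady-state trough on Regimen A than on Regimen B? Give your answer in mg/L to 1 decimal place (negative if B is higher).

35.7 mg/L

Regimen A: f = (1/2)^(20/37) ≈ 0.6875; Cmin,ss = (752/34)·f/(1−f) ≈ 48.659 mg/L.
Regimen B: f = (1/2)^(39/37) ≈ 0.4816; Cmin,ss = (475/34)·f/(1−f) ≈ 12.979 mg/L.
Difference ≈ 48.659 − 12.979 ≈ 35.680 mg/L.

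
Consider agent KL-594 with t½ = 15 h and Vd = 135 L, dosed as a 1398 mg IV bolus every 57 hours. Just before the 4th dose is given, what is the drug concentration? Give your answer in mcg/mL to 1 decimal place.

f = (1/2)^(τ/t½) = (1/2)^(57/15) ≈ 0.0718.
C₀ = D/Vd = 1398/135 ≈ 10.356 mcg/mL.
Before the 4th dose, 3 doses have been given. Superposition: Cmin = C₀·(f + f² + … + f^3).
≈ 10.356 × (0.0718 + 0.0052 + 0.0004) ≈ 10.356 × 0.0774 ≈ 0.802 mcg/mL.

0.8 mcg/mL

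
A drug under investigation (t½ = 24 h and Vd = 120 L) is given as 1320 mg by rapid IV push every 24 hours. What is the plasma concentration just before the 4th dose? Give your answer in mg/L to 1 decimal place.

9.6 mg/L

f = (1/2)^(τ/t½) = (1/2)^(24/24) ≈ 0.5000.
C₀ = D/Vd = 1320/120 ≈ 11.000 mg/L.
Before the 4th dose, 3 doses have been given. Superposition: Cmin = C₀·(f + f² + … + f^3).
≈ 11.000 × (0.5000 + 0.2500 + 0.1250) ≈ 11.000 × 0.8750 ≈ 9.625 mg/L.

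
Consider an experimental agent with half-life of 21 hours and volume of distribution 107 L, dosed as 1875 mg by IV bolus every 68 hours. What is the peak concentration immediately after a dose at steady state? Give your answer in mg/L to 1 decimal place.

k = ln2/t½ = ln2/21 ≈ 0.033007 h⁻¹; fraction remaining f = e^(−kτ) = e^(−0.033007×68) ≈ 0.1060.
At steady state, accumulation factor R = 1/(1 − e^(−kτ)) ≈ 1.1186.
Each bolus raises the concentration by D/Vd = 1875/107 ≈ 17.523 mg/L.
Steady-state peak Cmax,ss = C₀·R ≈ 17.523 × 1.1186 ≈ 19.601 mg/L.

19.6 mg/L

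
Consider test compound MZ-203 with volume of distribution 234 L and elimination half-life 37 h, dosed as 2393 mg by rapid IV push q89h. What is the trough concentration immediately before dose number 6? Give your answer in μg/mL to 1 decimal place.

2.4 μg/mL

f = (1/2)^(τ/t½) = (1/2)^(89/37) ≈ 0.1888.
C₀ = D/Vd = 2393/234 ≈ 10.226 μg/mL.
Before the 6th dose, 5 doses have been given. Superposition: Cmin = C₀·(f + f² + … + f^5).
≈ 10.226 × (0.1888 + 0.0356 + 0.0067 + 0.0013 + 0.0002) ≈ 10.226 × 0.2326 ≈ 2.379 μg/mL.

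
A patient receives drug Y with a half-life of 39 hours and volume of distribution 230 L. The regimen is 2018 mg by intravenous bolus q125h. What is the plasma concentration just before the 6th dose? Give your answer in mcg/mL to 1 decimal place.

1.1 mcg/mL

f = (1/2)^(τ/t½) = (1/2)^(125/39) ≈ 0.1084.
C₀ = D/Vd = 2018/230 ≈ 8.774 mcg/mL.
Before the 6th dose, 5 doses have been given. Superposition: Cmin = C₀·(f + f² + … + f^5).
≈ 8.774 × (0.1084 + 0.0118 + 0.0013 + 0.0001 + 0.0000) ≈ 8.774 × 0.1216 ≈ 1.067 mcg/mL.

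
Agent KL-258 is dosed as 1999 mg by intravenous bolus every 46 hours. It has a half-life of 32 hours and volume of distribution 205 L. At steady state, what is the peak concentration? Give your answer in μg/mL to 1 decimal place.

15.5 μg/mL

τ/t½ = 46/32 ≈ 1.4375, so fraction remaining f = (1/2)^(46/32) ≈ 0.3692.
At steady state, accumulation factor R = 1/(1 − e^(−kτ)) ≈ 1.5853.
Single-dose peak C₀ = D/Vd = 1999/205 ≈ 9.751 μg/mL.
Steady-state peak Cmax,ss = C₀·R ≈ 9.751 × 1.5853 ≈ 15.458 μg/mL.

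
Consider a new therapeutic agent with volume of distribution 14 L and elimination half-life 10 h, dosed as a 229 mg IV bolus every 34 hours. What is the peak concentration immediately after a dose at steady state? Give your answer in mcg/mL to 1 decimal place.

18.1 mcg/mL

k = ln2/t½ = ln2/10 ≈ 0.069315 h⁻¹; fraction remaining f = e^(−kτ) = e^(−0.069315×34) ≈ 0.0947.
Accumulation ratio R = 1/(1 − f) ≈ 1/0.9053 ≈ 1.1046.
Each bolus raises the concentration by D/Vd = 229/14 ≈ 16.357 mcg/mL.
Steady-state peak Cmax,ss = C₀·R ≈ 16.357 × 1.1046 ≈ 18.068 mcg/mL.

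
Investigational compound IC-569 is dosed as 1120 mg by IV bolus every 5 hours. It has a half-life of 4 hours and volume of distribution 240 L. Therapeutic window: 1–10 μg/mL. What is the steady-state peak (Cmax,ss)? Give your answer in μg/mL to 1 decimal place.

τ/t½ = 5/4 ≈ 1.25, so fraction remaining f = (1/2)^(5/4) ≈ 0.4204.
At steady state, accumulation factor R = 1/(1 − e^(−kτ)) ≈ 1.7253.
Single-dose peak C₀ = D/Vd = 1120/240 ≈ 4.667 μg/mL.
Steady-state peak Cmax,ss = C₀·R ≈ 4.667 × 1.7253 ≈ 8.052 μg/mL.
Peak 8.1 μg/mL vs MTC 10 μg/mL: below toxic threshold.

8.1 μg/mL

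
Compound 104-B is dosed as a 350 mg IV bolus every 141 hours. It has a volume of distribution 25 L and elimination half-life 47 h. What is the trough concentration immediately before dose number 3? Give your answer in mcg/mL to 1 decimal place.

2.0 mcg/mL

f = (1/2)^(τ/t½) = (1/2)^(141/47) ≈ 0.1250.
C₀ = D/Vd = 350/25 ≈ 14.000 mcg/mL.
Before the 3rd dose, 2 doses have been given. Superposition: Cmin = C₀·(f + f²).
≈ 14.000 × (0.1250 + 0.0156) ≈ 14.000 × 0.1406 ≈ 1.968 mcg/mL.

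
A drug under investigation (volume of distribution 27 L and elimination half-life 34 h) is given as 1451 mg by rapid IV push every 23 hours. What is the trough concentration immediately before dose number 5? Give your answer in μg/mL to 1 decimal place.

f = (1/2)^(τ/t½) = (1/2)^(23/34) ≈ 0.6257.
C₀ = D/Vd = 1451/27 ≈ 53.741 μg/mL.
Before the 5th dose, 4 doses have been given. Superposition: Cmin = C₀·(f + f² + … + f^4).
≈ 53.741 × (0.6257 + 0.3915 + 0.2450 + 0.1533) ≈ 53.741 × 1.4155 ≈ 76.070 μg/mL.

76.1 μg/mL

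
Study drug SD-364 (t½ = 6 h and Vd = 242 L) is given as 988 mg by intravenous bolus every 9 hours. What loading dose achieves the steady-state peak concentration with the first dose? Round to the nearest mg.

f = (1/2)^(9/6) ≈ 0.353553; accumulation ratio R = 1/(1−f) ≈ 1.54692.
Loading dose to hit Cmax,ss on first dose: D_load = D_maint·R ≈ 988 × 1.54692 ≈ 1528.36 mg.

1528 mg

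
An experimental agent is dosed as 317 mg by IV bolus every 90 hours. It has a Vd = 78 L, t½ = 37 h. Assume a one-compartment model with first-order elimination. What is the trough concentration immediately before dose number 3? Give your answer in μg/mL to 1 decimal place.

0.9 μg/mL

f = (1/2)^(τ/t½) = (1/2)^(90/37) ≈ 0.1853.
C₀ = D/Vd = 317/78 ≈ 4.064 μg/mL.
Before the 3rd dose, 2 doses have been given. Superposition: Cmin = C₀·(f + f²).
≈ 4.064 × (0.1853 + 0.0343) ≈ 4.064 × 0.2196 ≈ 0.892 μg/mL.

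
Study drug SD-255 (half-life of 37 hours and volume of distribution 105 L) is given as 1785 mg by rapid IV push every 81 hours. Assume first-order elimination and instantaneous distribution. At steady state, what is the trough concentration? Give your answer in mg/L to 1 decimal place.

Over one 81-h interval, 81/37 ≈ 2.1892 half-lives elapse, leaving f ≈ 0.2193 of each dose.
Each bolus raises the concentration by D/Vd = 1785/105 ≈ 17.000 mg/L.
Steady-state trough Cmin,ss = C₀·f/(1−f) ≈ 17.000 × 0.2193/0.7807 ≈ 4.775 mg/L.

4.8 mg/L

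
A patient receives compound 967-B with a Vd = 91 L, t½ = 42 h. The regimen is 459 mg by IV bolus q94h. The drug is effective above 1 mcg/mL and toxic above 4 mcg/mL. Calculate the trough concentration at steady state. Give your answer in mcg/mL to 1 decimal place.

k = ln2/t½ = ln2/42 ≈ 0.016504 h⁻¹; fraction remaining f = e^(−kτ) = e^(−0.016504×94) ≈ 0.2120.
Single-dose peak C₀ = D/Vd = 459/91 ≈ 5.044 mcg/mL.
Steady-state trough Cmin,ss = C₀·f/(1−f) ≈ 5.044 × 0.2120/0.7880 ≈ 1.357 mcg/mL.
Trough 1.4 mcg/mL vs MEC 1 mcg/mL: adequate.

1.4 mcg/mL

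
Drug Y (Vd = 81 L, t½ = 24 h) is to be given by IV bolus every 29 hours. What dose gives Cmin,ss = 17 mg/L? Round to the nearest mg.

τ/t½ = 29/24 ≈ 1.2083, so f = (1/2)^(29/24) ≈ 0.432768.
Cmin,ss = (D/Vd)·f/(1−f), so D = Cmin,ss·Vd·(1−f)/f.
D = 17 × 81 × (1−f)/f ≈ 17 × 81 × 1.31071 ≈ 1804.85 mg.

1805 mg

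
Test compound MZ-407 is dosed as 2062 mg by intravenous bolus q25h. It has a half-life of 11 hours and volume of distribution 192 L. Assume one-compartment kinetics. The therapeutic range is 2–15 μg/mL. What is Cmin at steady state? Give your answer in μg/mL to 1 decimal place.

Over one 25-h interval, 25/11 ≈ 2.2727 half-lives elapse, leaving f ≈ 0.2069 of each dose.
Each bolus raises the concentration by D/Vd = 2062/192 ≈ 10.740 μg/mL.
Steady-state trough Cmin,ss = C₀·f/(1−f) ≈ 10.740 × 0.2069/0.7931 ≈ 2.802 μg/mL.
Trough 2.8 μg/mL vs MEC 2 μg/mL: adequate.

2.8 μg/mL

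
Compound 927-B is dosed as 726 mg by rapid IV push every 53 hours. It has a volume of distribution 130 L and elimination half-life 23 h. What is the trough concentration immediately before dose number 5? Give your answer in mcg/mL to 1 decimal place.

f = (1/2)^(τ/t½) = (1/2)^(53/23) ≈ 0.2025.
C₀ = D/Vd = 726/130 ≈ 5.585 mcg/mL.
Before the 5th dose, 4 doses have been given. Superposition: Cmin = C₀·(f + f² + … + f^4).
≈ 5.585 × (0.2025 + 0.0410 + 0.0083 + 0.0017) ≈ 5.585 × 0.2535 ≈ 1.416 mcg/mL.

1.4 mcg/mL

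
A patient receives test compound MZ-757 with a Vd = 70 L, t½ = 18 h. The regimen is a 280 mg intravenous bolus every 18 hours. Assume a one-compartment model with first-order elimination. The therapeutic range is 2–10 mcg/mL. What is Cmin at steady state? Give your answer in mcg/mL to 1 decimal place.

4.0 mcg/mL

The dosing interval is 1 half-life, so f = 2^(−1) = 0.5.
Accumulation ratio R = 1/(1 − f) = 1/0.5 = 2/1.
Single-dose peak C₀ = D/Vd = 280/70 = 4 mcg/mL.
Steady-state peak Cmax,ss = C₀·R = 4 × 2/1 ≈ 8.000 mcg/mL.
Steady-state trough Cmin,ss = Cmax,ss·f ≈ 8.000 × 0.5 ≈ 4.000 mcg/mL.
Trough 4.0 mcg/mL vs MEC 2 mcg/mL: adequate.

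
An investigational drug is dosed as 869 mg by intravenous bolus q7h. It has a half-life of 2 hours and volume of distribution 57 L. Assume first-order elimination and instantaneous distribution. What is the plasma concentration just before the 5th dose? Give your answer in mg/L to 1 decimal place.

f = (1/2)^(τ/t½) = (1/2)^(7/2) ≈ 0.0884.
C₀ = D/Vd = 869/57 ≈ 15.246 mg/L.
Before the 5th dose, 4 doses have been given. Superposition: Cmin = C₀·(f + f² + … + f^4).
≈ 15.246 × (0.0884 + 0.0078 + 0.0007 + 0.0001) ≈ 15.246 × 0.0970 ≈ 1.479 mg/L.

1.5 mg/L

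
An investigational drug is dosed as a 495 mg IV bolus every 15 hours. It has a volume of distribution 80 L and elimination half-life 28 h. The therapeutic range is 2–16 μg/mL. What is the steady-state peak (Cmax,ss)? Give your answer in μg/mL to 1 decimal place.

k = ln2/t½ = ln2/28 ≈ 0.024755 h⁻¹; fraction remaining f = e^(−kτ) = e^(−0.024755×15) ≈ 0.6898.
At steady state, accumulation factor R = 1/(1 − e^(−kτ)) ≈ 3.2237.
Each bolus raises the concentration by D/Vd = 495/80 ≈ 6.188 μg/mL.
Cmax,ss = C₀/(1 − f) ≈ 6.188/0.3102 ≈ 19.948 μg/mL.
Peak 19.9 μg/mL vs MTC 16 μg/mL: exceeds toxic threshold.

19.9 μg/mL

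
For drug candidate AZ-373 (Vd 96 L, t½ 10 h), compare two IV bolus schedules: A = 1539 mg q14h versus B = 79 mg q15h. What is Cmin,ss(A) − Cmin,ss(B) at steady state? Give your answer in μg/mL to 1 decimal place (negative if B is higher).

Regimen A: f = (1/2)^(14/10) ≈ 0.3789; Cmin,ss = (1539/96)·f/(1−f) ≈ 9.780 μg/mL.
Regimen B: f = (1/2)^(15/10) ≈ 0.3536; Cmin,ss = (79/96)·f/(1−f) ≈ 0.450 μg/mL.
Difference ≈ 9.780 − 0.450 ≈ 9.330 μg/mL.

9.3 μg/mL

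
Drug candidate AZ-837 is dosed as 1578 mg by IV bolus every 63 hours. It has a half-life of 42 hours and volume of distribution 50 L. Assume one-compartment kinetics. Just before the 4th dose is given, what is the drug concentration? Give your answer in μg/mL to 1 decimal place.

f = (1/2)^(τ/t½) = (1/2)^(63/42) ≈ 0.3536.
C₀ = D/Vd = 1578/50 ≈ 31.560 μg/mL.
Before the 4th dose, 3 doses have been given. Superposition: Cmin = C₀·(f + f² + … + f^3).
≈ 31.560 × (0.3536 + 0.1250 + 0.0442) ≈ 31.560 × 0.5228 ≈ 16.500 μg/mL.

16.5 μg/mL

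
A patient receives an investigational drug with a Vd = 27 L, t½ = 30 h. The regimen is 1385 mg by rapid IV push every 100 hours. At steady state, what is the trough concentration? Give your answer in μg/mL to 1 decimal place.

Over one 100-h interval, 100/30 ≈ 3.3333 half-lives elapse, leaving f ≈ 0.0992 of each dose.
At steady state, accumulation factor R = 1/(1 − e^(−kτ)) ≈ 1.1101.
Each bolus raises the concentration by D/Vd = 1385/27 ≈ 51.296 μg/mL.
Steady-state peak Cmax,ss = C₀·R ≈ 51.296 × 1.1101 ≈ 56.944 μg/mL.
Steady-state trough Cmin,ss = Cmax,ss·f ≈ 56.944 × 0.0992 ≈ 5.649 μg/mL.

5.6 μg/mL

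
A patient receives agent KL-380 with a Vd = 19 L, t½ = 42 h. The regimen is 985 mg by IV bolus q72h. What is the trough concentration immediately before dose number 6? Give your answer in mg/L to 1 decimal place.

22.7 mg/L

f = (1/2)^(τ/t½) = (1/2)^(72/42) ≈ 0.3048.
C₀ = D/Vd = 985/19 ≈ 51.842 mg/L.
Before the 6th dose, 5 doses have been given. Superposition: Cmin = C₀·(f + f² + … + f^5).
≈ 51.842 × (0.3048 + 0.0929 + 0.0283 + 0.0086 + 0.0026) ≈ 51.842 × 0.4372 ≈ 22.665 mg/L.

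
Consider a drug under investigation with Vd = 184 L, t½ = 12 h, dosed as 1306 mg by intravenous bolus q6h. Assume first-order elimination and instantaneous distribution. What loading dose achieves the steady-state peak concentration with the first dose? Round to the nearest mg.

f = (1/2)^(6/12) ≈ 0.707107; accumulation ratio R = 1/(1−f) ≈ 3.41422.
Loading dose to hit Cmax,ss on first dose: D_load = D_maint·R ≈ 1306 × 3.41422 ≈ 4458.97 mg.

4459 mg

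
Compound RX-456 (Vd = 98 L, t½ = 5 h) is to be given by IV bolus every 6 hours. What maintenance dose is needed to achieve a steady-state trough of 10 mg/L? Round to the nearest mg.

τ/t½ = 6/5 ≈ 1.2, so f = (1/2)^(6/5) ≈ 0.435275.
Cmin,ss = (D/Vd)·f/(1−f), so D = Cmin,ss·Vd·(1−f)/f.
D = 10 × 98 × (1−f)/f ≈ 10 × 98 × 1.29740 ≈ 1271.45 mg.

1271 mg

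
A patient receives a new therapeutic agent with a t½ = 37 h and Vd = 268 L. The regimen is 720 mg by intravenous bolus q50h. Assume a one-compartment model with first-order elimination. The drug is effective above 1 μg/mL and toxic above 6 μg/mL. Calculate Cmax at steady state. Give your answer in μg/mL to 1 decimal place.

4.4 μg/mL

k = ln2/t½ = ln2/37 ≈ 0.018734 h⁻¹; fraction remaining f = e^(−kτ) = e^(−0.018734×50) ≈ 0.3919.
At steady state, accumulation factor R = 1/(1 − e^(−kτ)) ≈ 1.6445.
Single-dose peak C₀ = D/Vd = 720/268 ≈ 2.687 μg/mL.
Steady-state peak Cmax,ss = C₀·R ≈ 2.687 × 1.6445 ≈ 4.419 μg/mL.
Peak 4.4 μg/mL vs MTC 6 μg/mL: below toxic threshold.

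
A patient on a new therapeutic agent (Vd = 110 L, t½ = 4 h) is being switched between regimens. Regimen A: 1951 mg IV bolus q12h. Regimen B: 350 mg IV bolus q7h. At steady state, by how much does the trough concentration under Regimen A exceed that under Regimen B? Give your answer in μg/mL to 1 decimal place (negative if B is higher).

1.2 μg/mL

Regimen A: f = (1/2)^(12/4) ≈ 0.1250; Cmin,ss = (1951/110)·f/(1−f) ≈ 2.534 μg/mL.
Regimen B: f = (1/2)^(7/4) ≈ 0.2973; Cmin,ss = (350/110)·f/(1−f) ≈ 1.346 μg/mL.
Difference ≈ 2.534 − 1.346 ≈ 1.188 μg/mL.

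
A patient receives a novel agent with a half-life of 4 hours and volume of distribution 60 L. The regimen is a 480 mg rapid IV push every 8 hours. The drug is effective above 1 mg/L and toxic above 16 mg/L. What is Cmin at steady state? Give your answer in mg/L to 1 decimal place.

The dosing interval is 2 half-lives, so f = 2^(−2) = 0.25.
Accumulation ratio R = 1/(1 − f) = 1/0.75 = 4/3.
Single-dose peak C₀ = D/Vd = 480/60 = 8 mg/L.
Steady-state peak Cmax,ss = C₀·R = 8 × 4/3 ≈ 10.667 mg/L.
Steady-state trough Cmin,ss = Cmax,ss·f ≈ 10.667 × 0.25 ≈ 2.667 mg/L.
Trough 2.7 mg/L vs MEC 1 mg/L: adequate.

2.7 mg/L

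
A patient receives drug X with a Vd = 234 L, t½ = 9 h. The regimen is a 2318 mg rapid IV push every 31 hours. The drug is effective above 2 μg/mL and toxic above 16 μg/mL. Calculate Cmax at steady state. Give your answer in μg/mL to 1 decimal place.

k = ln2/t½ = ln2/9 ≈ 0.077016 h⁻¹; fraction remaining f = e^(−kτ) = e^(−0.077016×31) ≈ 0.0919.
Accumulation ratio R = 1/(1 − f) ≈ 1/0.9081 ≈ 1.1012.
Each bolus raises the concentration by D/Vd = 2318/234 ≈ 9.906 μg/mL.
Steady-state peak Cmax,ss = C₀·R ≈ 9.906 × 1.1012 ≈ 10.908 μg/mL.
Peak 10.9 μg/mL vs MTC 16 μg/mL: below toxic threshold.

10.9 μg/mL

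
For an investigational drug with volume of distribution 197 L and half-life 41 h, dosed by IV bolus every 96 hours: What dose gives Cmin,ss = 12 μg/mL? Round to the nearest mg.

9617 mg

τ/t½ = 96/41 ≈ 2.3415, so f = (1/2)^(96/41) ≈ 0.197310.
Cmin,ss = (D/Vd)·f/(1−f), so D = Cmin,ss·Vd·(1−f)/f.
D = 12 × 197 × (1−f)/f ≈ 12 × 197 × 4.06817 ≈ 9617.15 mg.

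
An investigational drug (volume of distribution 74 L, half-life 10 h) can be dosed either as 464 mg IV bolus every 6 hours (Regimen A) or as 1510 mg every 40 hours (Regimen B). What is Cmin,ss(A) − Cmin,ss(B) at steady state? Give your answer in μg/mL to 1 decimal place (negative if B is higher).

10.8 μg/mL

Regimen A: f = (1/2)^(6/10) ≈ 0.6598; Cmin,ss = (464/74)·f/(1−f) ≈ 12.161 μg/mL.
Regimen B: f = (1/2)^(40/10) ≈ 0.0625; Cmin,ss = (1510/74)·f/(1−f) ≈ 1.360 μg/mL.
Difference ≈ 12.161 − 1.360 ≈ 10.801 μg/mL.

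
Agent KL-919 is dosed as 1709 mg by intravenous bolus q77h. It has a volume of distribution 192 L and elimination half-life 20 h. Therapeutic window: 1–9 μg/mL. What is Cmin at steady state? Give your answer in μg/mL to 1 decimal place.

0.7 μg/mL

Over one 77-h interval, 77/20 ≈ 3.85 half-lives elapse, leaving f ≈ 0.0693 of each dose.
Accumulation ratio R = 1/(1 − f) ≈ 1/0.9307 ≈ 1.0745.
Each bolus raises the concentration by D/Vd = 1709/192 ≈ 8.901 μg/mL.
Cmax,ss = C₀/(1 − f) ≈ 8.901/0.9307 ≈ 9.564 μg/mL.
One interval later, Cmin,ss = Cmax,ss·e^(−kτ) ≈ 9.564 × 0.0693 ≈ 0.663 μg/mL.
Trough 0.7 μg/mL vs MEC 1 μg/mL: subtherapeutic.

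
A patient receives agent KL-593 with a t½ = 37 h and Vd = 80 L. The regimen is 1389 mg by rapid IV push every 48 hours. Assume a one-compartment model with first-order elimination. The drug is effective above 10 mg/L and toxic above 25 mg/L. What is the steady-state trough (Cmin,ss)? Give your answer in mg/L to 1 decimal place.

k = ln2/t½ = ln2/37 ≈ 0.018734 h⁻¹; fraction remaining f = e^(−kτ) = e^(−0.018734×48) ≈ 0.4069.
Each bolus raises the concentration by D/Vd = 1389/80 ≈ 17.363 mg/L.
Steady-state trough Cmin,ss = C₀·f/(1−f) ≈ 17.363 × 0.4069/0.5931 ≈ 11.912 mg/L.
Trough 11.9 mg/L vs MEC 10 mg/L: adequate.

11.9 mg/L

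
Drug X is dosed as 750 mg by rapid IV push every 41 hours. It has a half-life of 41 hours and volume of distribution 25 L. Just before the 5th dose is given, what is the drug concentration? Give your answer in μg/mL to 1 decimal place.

28.1 μg/mL

f = (1/2)^(τ/t½) = (1/2)^(41/41) ≈ 0.5000.
C₀ = D/Vd = 750/25 ≈ 30.000 μg/mL.
Before the 5th dose, 4 doses have been given. Superposition: Cmin = C₀·(f + f² + … + f^4).
≈ 30.000 × (0.5000 + 0.2500 + 0.1250 + 0.0625) ≈ 30.000 × 0.9375 ≈ 28.125 μg/mL.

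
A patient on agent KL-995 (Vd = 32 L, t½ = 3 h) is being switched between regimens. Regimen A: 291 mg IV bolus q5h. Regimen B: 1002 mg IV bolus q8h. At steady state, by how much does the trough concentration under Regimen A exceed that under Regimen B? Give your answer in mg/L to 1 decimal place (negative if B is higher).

-1.7 mg/L

Regimen A: f = (1/2)^(5/3) ≈ 0.3150; Cmin,ss = (291/32)·f/(1−f) ≈ 4.182 mg/L.
Regimen B: f = (1/2)^(8/3) ≈ 0.1575; Cmin,ss = (1002/32)·f/(1−f) ≈ 5.854 mg/L.
Difference ≈ 4.182 − 5.854 ≈ -1.672 mg/L.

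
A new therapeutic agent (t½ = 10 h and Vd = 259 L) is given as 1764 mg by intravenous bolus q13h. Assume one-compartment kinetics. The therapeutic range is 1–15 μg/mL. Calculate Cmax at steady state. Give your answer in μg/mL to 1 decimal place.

11.5 μg/mL

τ/t½ = 13/10 ≈ 1.3, so fraction remaining f = (1/2)^(13/10) ≈ 0.4061.
At steady state, accumulation factor R = 1/(1 − e^(−kτ)) ≈ 1.6838.
Single-dose peak C₀ = D/Vd = 1764/259 ≈ 6.811 μg/mL.
Steady-state peak Cmax,ss = C₀·R ≈ 6.811 × 1.6838 ≈ 11.468 μg/mL.
Peak 11.5 μg/mL vs MTC 15 μg/mL: below toxic threshold.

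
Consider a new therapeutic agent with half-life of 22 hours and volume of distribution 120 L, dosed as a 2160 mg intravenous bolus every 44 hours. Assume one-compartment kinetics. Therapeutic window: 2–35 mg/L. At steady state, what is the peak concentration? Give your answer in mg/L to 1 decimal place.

τ = 44 h = 2 half-lives, so f = (1/2)^2 = 0.25.
At steady state, R = 1/(1 − 0.25) = 4/3.
Single-dose peak C₀ = D/Vd = 2160/120 = 18 mg/L.
Steady-state peak Cmax,ss = C₀·R = 18 × 4/3 ≈ 24.000 mg/L.
Peak 24.0 mg/L vs MTC 35 mg/L: below toxic threshold.

24.0 mg/L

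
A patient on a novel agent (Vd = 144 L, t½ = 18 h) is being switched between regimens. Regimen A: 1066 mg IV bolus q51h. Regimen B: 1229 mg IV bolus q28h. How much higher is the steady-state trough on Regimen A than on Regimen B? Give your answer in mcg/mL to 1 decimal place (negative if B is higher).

Regimen A: f = (1/2)^(51/18) ≈ 0.1403; Cmin,ss = (1066/144)·f/(1−f) ≈ 1.208 mcg/mL.
Regimen B: f = (1/2)^(28/18) ≈ 0.3402; Cmin,ss = (1229/144)·f/(1−f) ≈ 4.401 mcg/mL.
Difference ≈ 1.208 − 4.401 ≈ -3.193 mcg/mL.

-3.2 mcg/mL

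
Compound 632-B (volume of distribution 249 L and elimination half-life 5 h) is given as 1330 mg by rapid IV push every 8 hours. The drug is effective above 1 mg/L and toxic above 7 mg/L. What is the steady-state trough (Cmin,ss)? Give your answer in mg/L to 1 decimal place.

2.6 mg/L

Over one 8-h interval, 8/5 ≈ 1.6 half-lives elapse, leaving f ≈ 0.3299 of each dose.
Each bolus raises the concentration by D/Vd = 1330/249 ≈ 5.341 mg/L.
Steady-state trough Cmin,ss = C₀·f/(1−f) ≈ 5.341 × 0.3299/0.6701 ≈ 2.629 mg/L.
Trough 2.6 mg/L vs MEC 1 mg/L: adequate.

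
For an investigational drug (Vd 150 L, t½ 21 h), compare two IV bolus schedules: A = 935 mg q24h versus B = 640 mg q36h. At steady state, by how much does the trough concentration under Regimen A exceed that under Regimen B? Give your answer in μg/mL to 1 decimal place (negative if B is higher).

3.3 μg/mL

Regimen A: f = (1/2)^(24/21) ≈ 0.4529; Cmin,ss = (935/150)·f/(1−f) ≈ 5.160 μg/mL.
Regimen B: f = (1/2)^(36/21) ≈ 0.3048; Cmin,ss = (640/150)·f/(1−f) ≈ 1.871 μg/mL.
Difference ≈ 5.160 − 1.871 ≈ 3.289 μg/mL.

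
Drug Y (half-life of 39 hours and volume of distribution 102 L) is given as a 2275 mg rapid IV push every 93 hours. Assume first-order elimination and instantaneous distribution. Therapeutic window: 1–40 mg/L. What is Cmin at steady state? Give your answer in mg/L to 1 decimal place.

τ/t½ = 93/39 ≈ 2.3846, so fraction remaining f = (1/2)^(93/39) ≈ 0.1915.
Single-dose peak C₀ = D/Vd = 2275/102 ≈ 22.304 mg/L.
Steady-state trough Cmin,ss = C₀·f/(1−f) ≈ 22.304 × 0.1915/0.8085 ≈ 5.283 mg/L.
Trough 5.3 mg/L vs MEC 1 mg/L: adequate.

5.3 mg/L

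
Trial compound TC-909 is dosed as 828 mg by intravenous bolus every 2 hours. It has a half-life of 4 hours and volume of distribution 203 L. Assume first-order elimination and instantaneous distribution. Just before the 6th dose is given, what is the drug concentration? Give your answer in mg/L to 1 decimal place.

8.1 mg/L

f = (1/2)^(τ/t½) = (1/2)^(2/4) ≈ 0.7071.
C₀ = D/Vd = 828/203 ≈ 4.079 mg/L.
Before the 6th dose, 5 doses have been given. Superposition: Cmin = C₀·(f + f² + … + f^5).
≈ 4.079 × (0.7071 + 0.5000 + 0.3535 + 0.2500 + 0.1768) ≈ 4.079 × 1.9874 ≈ 8.107 mg/L.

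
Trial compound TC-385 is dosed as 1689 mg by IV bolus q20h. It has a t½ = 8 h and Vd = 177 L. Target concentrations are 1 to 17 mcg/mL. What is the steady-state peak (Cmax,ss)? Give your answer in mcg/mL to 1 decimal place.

k = ln2/t½ = ln2/8 ≈ 0.086643 h⁻¹; fraction remaining f = e^(−kτ) = e^(−0.086643×20) ≈ 0.1768.
At steady state, accumulation factor R = 1/(1 − e^(−kτ)) ≈ 1.2148.
Single-dose peak C₀ = D/Vd = 1689/177 ≈ 9.542 mcg/mL.
Steady-state peak Cmax,ss = C₀·R ≈ 9.542 × 1.2148 ≈ 11.592 mcg/mL.
Peak 11.6 mcg/mL vs MTC 17 mcg/mL: below toxic threshold.

11.6 mcg/mL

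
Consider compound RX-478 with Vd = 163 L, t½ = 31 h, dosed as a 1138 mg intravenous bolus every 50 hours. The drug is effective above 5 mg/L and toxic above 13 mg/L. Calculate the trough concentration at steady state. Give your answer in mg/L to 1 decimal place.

Over one 50-h interval, 50/31 ≈ 1.6129 half-lives elapse, leaving f ≈ 0.3269 of each dose.
Accumulation ratio R = 1/(1 − f) ≈ 1/0.6731 ≈ 1.4857.
Single-dose peak C₀ = D/Vd = 1138/163 ≈ 6.982 mg/L.
Steady-state peak Cmax,ss = C₀·R ≈ 6.982 × 1.4857 ≈ 10.373 mg/L.
Steady-state trough Cmin,ss = Cmax,ss·f ≈ 10.373 × 0.3269 ≈ 3.391 mg/L.
Trough 3.4 mg/L vs MEC 5 mg/L: subtherapeutic.

3.4 mg/L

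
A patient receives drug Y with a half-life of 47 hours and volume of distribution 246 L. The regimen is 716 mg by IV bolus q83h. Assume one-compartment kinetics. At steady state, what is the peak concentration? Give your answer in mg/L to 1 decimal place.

τ/t½ = 83/47 ≈ 1.766, so fraction remaining f = (1/2)^(83/47) ≈ 0.2940.
At steady state, accumulation factor R = 1/(1 − e^(−kτ)) ≈ 1.4164.
Single-dose peak C₀ = D/Vd = 716/246 ≈ 2.911 mg/L.
Steady-state peak Cmax,ss = C₀·R ≈ 2.911 × 1.4164 ≈ 4.123 mg/L.

4.1 mg/L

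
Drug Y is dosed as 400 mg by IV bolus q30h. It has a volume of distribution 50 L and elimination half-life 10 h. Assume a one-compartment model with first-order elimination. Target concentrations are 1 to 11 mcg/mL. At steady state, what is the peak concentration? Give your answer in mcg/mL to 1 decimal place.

9.1 mcg/mL

τ = 30 h = 3 half-lives, so f = (1/2)^3 = 0.125.
At steady state, R = 1/(1 − 0.125) = 8/7.
Single-dose peak C₀ = D/Vd = 400/50 = 8 mcg/mL.
Steady-state peak Cmax,ss = C₀·R = 8 × 8/7 ≈ 9.143 mcg/mL.
Peak 9.1 mcg/mL vs MTC 11 mcg/mL: below toxic threshold.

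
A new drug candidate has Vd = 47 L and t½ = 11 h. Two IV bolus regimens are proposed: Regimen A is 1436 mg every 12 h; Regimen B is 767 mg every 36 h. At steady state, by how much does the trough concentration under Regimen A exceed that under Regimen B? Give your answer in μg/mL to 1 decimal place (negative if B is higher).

25.2 μg/mL

Regimen A: f = (1/2)^(12/11) ≈ 0.4695; Cmin,ss = (1436/47)·f/(1−f) ≈ 27.040 μg/mL.
Regimen B: f = (1/2)^(36/11) ≈ 0.1035; Cmin,ss = (767/47)·f/(1−f) ≈ 1.884 μg/mL.
Difference ≈ 27.040 − 1.884 ≈ 25.156 μg/mL.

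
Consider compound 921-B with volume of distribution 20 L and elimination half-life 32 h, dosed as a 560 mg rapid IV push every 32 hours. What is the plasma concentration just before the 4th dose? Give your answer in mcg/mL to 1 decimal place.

24.5 mcg/mL

f = (1/2)^(τ/t½) = (1/2)^(32/32) ≈ 0.5000.
C₀ = D/Vd = 560/20 ≈ 28.000 mcg/mL.
Before the 4th dose, 3 doses have been given. Superposition: Cmin = C₀·(f + f² + … + f^3).
≈ 28.000 × (0.5000 + 0.2500 + 0.1250) ≈ 28.000 × 0.8750 ≈ 24.500 mcg/mL.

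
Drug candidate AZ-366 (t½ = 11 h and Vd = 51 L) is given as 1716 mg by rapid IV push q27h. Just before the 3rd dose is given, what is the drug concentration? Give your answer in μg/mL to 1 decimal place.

7.3 μg/mL

f = (1/2)^(τ/t½) = (1/2)^(27/11) ≈ 0.1824.
C₀ = D/Vd = 1716/51 ≈ 33.647 μg/mL.
Before the 3rd dose, 2 doses have been given. Superposition: Cmin = C₀·(f + f²).
≈ 33.647 × (0.1824 + 0.0333) ≈ 33.647 × 0.2157 ≈ 7.258 μg/mL.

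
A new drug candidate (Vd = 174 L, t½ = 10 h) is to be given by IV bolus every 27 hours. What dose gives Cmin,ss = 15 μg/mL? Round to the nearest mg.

14350 mg

τ/t½ = 27/10 ≈ 2.7, so f = (1/2)^(27/10) ≈ 0.153893.
Cmin,ss = (D/Vd)·f/(1−f), so D = Cmin,ss·Vd·(1−f)/f.
D = 15 × 174 × (1−f)/f ≈ 15 × 174 × 5.49802 ≈ 14349.83 mg.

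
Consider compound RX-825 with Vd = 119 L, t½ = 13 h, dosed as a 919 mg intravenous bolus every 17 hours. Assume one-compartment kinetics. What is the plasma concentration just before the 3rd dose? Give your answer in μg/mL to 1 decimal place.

4.4 μg/mL

f = (1/2)^(τ/t½) = (1/2)^(17/13) ≈ 0.4040.
C₀ = D/Vd = 919/119 ≈ 7.723 μg/mL.
Before the 3rd dose, 2 doses have been given. Superposition: Cmin = C₀·(f + f²).
≈ 7.723 × (0.4040 + 0.1632) ≈ 7.723 × 0.5672 ≈ 4.380 μg/mL.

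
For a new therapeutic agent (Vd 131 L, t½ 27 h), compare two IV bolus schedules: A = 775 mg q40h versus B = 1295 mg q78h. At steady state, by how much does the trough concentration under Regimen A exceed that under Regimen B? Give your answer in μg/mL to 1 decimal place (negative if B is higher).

Regimen A: f = (1/2)^(40/27) ≈ 0.3581; Cmin,ss = (775/131)·f/(1−f) ≈ 3.300 μg/mL.
Regimen B: f = (1/2)^(78/27) ≈ 0.1350; Cmin,ss = (1295/131)·f/(1−f) ≈ 1.543 μg/mL.
Difference ≈ 3.300 − 1.543 ≈ 1.757 μg/mL.

1.8 μg/mL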